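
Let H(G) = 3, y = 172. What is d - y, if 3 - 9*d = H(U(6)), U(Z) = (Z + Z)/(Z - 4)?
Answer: -172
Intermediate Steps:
U(Z) = 2*Z/(-4 + Z) (U(Z) = (2*Z)/(-4 + Z) = 2*Z/(-4 + Z))
d = 0 (d = ⅓ - ⅑*3 = ⅓ - ⅓ = 0)
d - y = 0 - 1*172 = 0 - 172 = -172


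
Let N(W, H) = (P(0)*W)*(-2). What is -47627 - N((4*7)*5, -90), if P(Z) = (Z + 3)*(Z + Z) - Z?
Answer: -47627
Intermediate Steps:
P(Z) = -Z + 2*Z*(3 + Z) (P(Z) = (3 + Z)*(2*Z) - Z = 2*Z*(3 + Z) - Z = -Z + 2*Z*(3 + Z))
N(W, H) = 0 (N(W, H) = ((0*(5 + 2*0))*W)*(-2) = ((0*(5 + 0))*W)*(-2) = ((0*5)*W)*(-2) = (0*W)*(-2) = 0*(-2) = 0)
-47627 - N((4*7)*5, -90) = -47627 - 1*0 = -47627 + 0 = -47627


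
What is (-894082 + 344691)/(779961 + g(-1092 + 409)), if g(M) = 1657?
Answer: -549391/781618 ≈ -0.70289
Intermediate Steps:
(-894082 + 344691)/(779961 + g(-1092 + 409)) = (-894082 + 344691)/(779961 + 1657) = -549391/781618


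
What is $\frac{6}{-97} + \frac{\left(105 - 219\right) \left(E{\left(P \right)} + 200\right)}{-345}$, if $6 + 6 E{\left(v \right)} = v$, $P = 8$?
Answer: $\frac{2213216}{33465} \approx 66.135$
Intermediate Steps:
$E{\left(v \right)} = -1 + \frac{v}{6}$
$\frac{6}{-97} + \frac{\left(105 - 219\right) \left(E{\left(P \right)} + 200\right)}{-345} = \frac{6}{-97} + \frac{\left(105 - 219\right) \left(\left(-1 + \frac{1}{6} \cdot 8\right) + 200\right)}{-345} = 6 \left(- \frac{1}{97}\right) + - 114 \left(\left(-1 + \frac{4}{3}\right) + 200\right) \left(- \frac{1}{345}\right) = - \frac{6}{97} + - 114 \left(\frac{1}{3} + 200\right) \left(- \frac{1}{345}\right) = - \frac{6}{97} + \left(-114\right) \frac{601}{3} \left(- \frac{1}{345}\right) = - \frac{6}{97} - - \frac{22838}{345} = - \frac{6}{97} + \frac{22838}{345} = \frac{2213216}{33465}$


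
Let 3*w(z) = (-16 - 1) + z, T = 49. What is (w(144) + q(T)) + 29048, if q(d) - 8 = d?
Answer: 87442/3 ≈ 29147.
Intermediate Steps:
q(d) = 8 + d
w(z) = -17/3 + z/3 (w(z) = ((-16 - 1) + z)/3 = (-17 + z)/3 = -17/3 + z/3)
(w(144) + q(T)) + 29048 = ((-17/3 + (⅓)*144) + (8 + 49)) + 29048 = ((-17/3 + 48) + 57) + 29048 = (127/3 + 57) + 29048 = 298/3 + 29048 = 87442/3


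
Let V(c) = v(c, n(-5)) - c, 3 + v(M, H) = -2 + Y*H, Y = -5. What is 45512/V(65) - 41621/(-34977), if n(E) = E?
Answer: -530000093/524655 ≈ -1010.2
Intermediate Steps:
v(M, H) = -5 - 5*H (v(M, H) = -3 + (-2 - 5*H) = -5 - 5*H)
V(c) = 20 - c (V(c) = (-5 - 5*(-5)) - c = (-5 + 25) - c = 20 - c)
45512/V(65) - 41621/(-34977) = 45512/(20 - 1*65) - 41621/(-34977) = 45512/(20 - 65) - 41621*(-1/34977) = 45512/(-45) + 41621/34977 = 45512*(-1/45) + 41621/34977 = -45512/45 + 41621/34977 = -530000093/524655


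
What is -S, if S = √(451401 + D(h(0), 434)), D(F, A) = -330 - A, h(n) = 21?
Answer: -√450637 ≈ -671.29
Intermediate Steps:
S = √450637 (S = √(451401 + (-330 - 1*434)) = √(451401 + (-330 - 434)) = √(451401 - 764) = √450637 ≈ 671.29)
-S = -√450637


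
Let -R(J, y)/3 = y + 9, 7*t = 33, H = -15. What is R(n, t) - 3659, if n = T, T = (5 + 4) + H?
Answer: -25901/7 ≈ -3700.1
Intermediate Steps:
t = 33/7 (t = (1/7)*33 = 33/7 ≈ 4.7143)
T = -6 (T = (5 + 4) - 15 = 9 - 15 = -6)
n = -6
R(J, y) = -27 - 3*y (R(J, y) = -3*(y + 9) = -3*(9 + y) = -27 - 3*y)
R(n, t) - 3659 = (-27 - 3*33/7) - 3659 = (-27 - 99/7) - 3659 = -288/7 - 3659 = -25901/7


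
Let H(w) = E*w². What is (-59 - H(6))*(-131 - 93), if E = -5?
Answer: -27104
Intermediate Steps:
H(w) = -5*w²
(-59 - H(6))*(-131 - 93) = (-59 - (-5)*6²)*(-131 - 93) = (-59 - (-5)*36)*(-224) = (-59 - 1*(-180))*(-224) = (-59 + 180)*(-224) = 121*(-224) = -27104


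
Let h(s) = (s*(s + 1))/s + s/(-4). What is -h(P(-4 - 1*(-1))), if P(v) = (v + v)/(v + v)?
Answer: -7/4 ≈ -1.7500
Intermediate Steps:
P(v) = 1 (P(v) = (2*v)/((2*v)) = (2*v)*(1/(2*v)) = 1)
h(s) = 1 + 3*s/4 (h(s) = (s*(1 + s))/s + s*(-¼) = (1 + s) - s/4 = 1 + 3*s/4)
-h(P(-4 - 1*(-1))) = -(1 + (¾)*1) = -(1 + ¾) = -1*7/4 = -7/4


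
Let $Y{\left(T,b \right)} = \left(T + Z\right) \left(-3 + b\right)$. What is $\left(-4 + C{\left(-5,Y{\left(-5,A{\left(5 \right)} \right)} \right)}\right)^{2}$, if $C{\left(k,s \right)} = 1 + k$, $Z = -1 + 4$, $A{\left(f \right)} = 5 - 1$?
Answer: $64$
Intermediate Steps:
$A{\left(f \right)} = 4$ ($A{\left(f \right)} = 5 - 1 = 4$)
$Z = 3$
$Y{\left(T,b \right)} = \left(-3 + b\right) \left(3 + T\right)$ ($Y{\left(T,b \right)} = \left(T + 3\right) \left(-3 + b\right) = \left(3 + T\right) \left(-3 + b\right) = \left(-3 + b\right) \left(3 + T\right)$)
$\left(-4 + C{\left(-5,Y{\left(-5,A{\left(5 \right)} \right)} \right)}\right)^{2} = \left(-4 + \left(1 - 5\right)\right)^{2} = \left(-4 - 4\right)^{2} = \left(-8\right)^{2} = 64$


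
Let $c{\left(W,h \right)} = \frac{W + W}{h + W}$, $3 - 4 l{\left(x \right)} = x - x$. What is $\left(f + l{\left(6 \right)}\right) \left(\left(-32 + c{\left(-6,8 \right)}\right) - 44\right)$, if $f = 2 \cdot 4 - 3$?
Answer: $- \frac{943}{2} \approx -471.5$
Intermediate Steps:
$l{\left(x \right)} = \frac{3}{4}$ ($l{\left(x \right)} = \frac{3}{4} - \frac{x - x}{4} = \frac{3}{4} - 0 = \frac{3}{4} + 0 = \frac{3}{4}$)
$c{\left(W,h \right)} = \frac{2 W}{W + h}$
$f = 5$ ($f = 8 - 3 = 5$)
$\left(f + l{\left(6 \right)}\right) \left(\left(-32 + c{\left(-6,8 \right)}\right) - 44\right) = \left(5 + \frac{3}{4}\right) \left(\left(-32 + 2 \left(-6\right) \frac{1}{-6 + 8}\right) - 44\right) = \frac{23 \left(\left(-32 + 2 \left(-6\right) \frac{1}{2}\right) - 44\right)}{4} = \frac{23 \left(\left(-32 - 6\right) - 44\right)}{4} = \frac{23 \left(-38 - 44\right)}{4} = \frac{23}{4} \left(-82\right) = - \frac{943}{2}$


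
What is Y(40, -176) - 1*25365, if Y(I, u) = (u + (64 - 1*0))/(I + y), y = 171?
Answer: -5352127/211 ≈ -25366.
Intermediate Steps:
Y(I, u) = (64 + u)/(171 + I) (Y(I, u) = (u + (64 - 1*0))/(I + 171) = (u + (64 + 0))/(171 + I) = (u + 64)/(171 + I) = (64 + u)/(171 + I))
Y(40, -176) - 1*25365 = (64 - 176)/(171 + 40) - 1*25365 = -112/211 - 25365 = -5352127/211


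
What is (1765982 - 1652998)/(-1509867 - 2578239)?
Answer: -56492/2044053 ≈ -0.027637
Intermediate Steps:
(1765982 - 1652998)/(-1509867 - 2578239) = 112984/(-4088106) = 112984*(-1/4088106) = -56492/2044053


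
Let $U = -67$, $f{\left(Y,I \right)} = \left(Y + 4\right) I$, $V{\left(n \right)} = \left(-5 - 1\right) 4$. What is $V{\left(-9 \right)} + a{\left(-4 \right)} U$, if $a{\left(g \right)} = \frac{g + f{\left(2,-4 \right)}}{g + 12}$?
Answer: $\frac{421}{2} \approx 210.5$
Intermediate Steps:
$V{\left(n \right)} = -24$ ($V{\left(n \right)} = \left(-6\right) 4 = -24$)
$f{\left(Y,I \right)} = I \left(4 + Y\right)$ ($f{\left(Y,I \right)} = \left(4 + Y\right) I = I \left(4 + Y\right)$)
$a{\left(g \right)} = \frac{-24 + g}{12 + g}$ ($a{\left(g \right)} = \frac{g - 4 \left(4 + 2\right)}{g + 12} = \frac{g - 24}{12 + g} = \frac{-24 + g}{12 + g}$)
$V{\left(-9 \right)} + a{\left(-4 \right)} U = -24 + \frac{-24 - 4}{12 - 4} \left(-67\right) = -24 + \frac{1}{8} \left(-28\right) \left(-67\right) = -24 - - \frac{469}{2} = -24 + \frac{469}{2} = \frac{421}{2}$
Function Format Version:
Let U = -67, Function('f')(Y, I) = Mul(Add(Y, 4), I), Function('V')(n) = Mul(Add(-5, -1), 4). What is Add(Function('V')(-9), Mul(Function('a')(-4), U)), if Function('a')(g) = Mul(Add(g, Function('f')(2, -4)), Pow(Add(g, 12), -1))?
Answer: Rational(421, 2) ≈ 210.50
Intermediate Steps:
Function('V')(n) = -24 (Function('V')(n) = Mul(-6, 4) = -24)
Function('f')(Y, I) = Mul(I, Add(4, Y)) (Function('f')(Y, I) = Mul(Add(4, Y), I) = Mul(I, Add(4, Y)))
Function('a')(g) = Mul(Pow(Add(12, g), -1), Add(-24, g)) (Function('a')(g) = Mul(Add(g, Mul(-4, Add(4, 2))), Pow(Add(g, 12), -1)) = Mul(Add(g, Mul(-4, 6)), Pow(Add(12, g), -1)) = Mul(Add(g, -24), Pow(Add(12, g), -1)) = Mul(Add(-24, g), Pow(Add(12, g), -1)) = Mul(Pow(Add(12, g), -1), Add(-24, g)))
Add(Function('V')(-9), Mul(Function('a')(-4), U)) = Add(-24, Mul(Mul(Pow(Add(12, -4), -1), Add(-24, -4)), -67)) = Add(-24, Mul(Mul(Pow(8, -1), -28), -67)) = Add(-24, Mul(Mul(Rational(1, 8), -28), -67)) = Add(-24, Mul(Rational(-7, 2), -67)) = Add(-24, Rational(469, 2)) = Rational(421, 2)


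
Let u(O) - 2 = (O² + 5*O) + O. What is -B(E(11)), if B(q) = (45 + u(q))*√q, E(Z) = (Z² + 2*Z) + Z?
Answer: -24687*√154 ≈ -3.0636e+5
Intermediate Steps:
E(Z) = Z² + 3*Z
u(O) = 2 + O² + 6*O (u(O) = 2 + ((O² + 5*O) + O) = 2 + (O² + 6*O) = 2 + O² + 6*O)
B(q) = √q*(47 + q² + 6*q) (B(q) = (45 + (2 + q² + 6*q))*√q = (47 + q² + 6*q)*√q = √q*(47 + q² + 6*q))
-B(E(11)) = -√(11*(3 + 11))*(47 + (11*(3 + 11))² + 6*(11*(3 + 11))) = -√(11*14)*(47 + (11*14)² + 6*(11*14)) = -√154*(47 + 154² + 6*154) = -√154*(47 + 23716 + 924) = -√154*24687 = -24687*√154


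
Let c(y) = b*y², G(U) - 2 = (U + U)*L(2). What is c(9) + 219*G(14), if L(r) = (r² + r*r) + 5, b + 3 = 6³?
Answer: 97407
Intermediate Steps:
b = 213 (b = -3 + 6³ = -3 + 216 = 213)
L(r) = 5 + 2*r² (L(r) = (r² + r²) + 5 = 2*r² + 5 = 5 + 2*r²)
G(U) = 2 + 26*U (G(U) = 2 + (U + U)*(5 + 2*2²) = 2 + (2*U)*(5 + 2*4) = 2 + (2*U)*(5 + 8) = 2 + (2*U)*13 = 2 + 26*U)
c(y) = 213*y²
c(9) + 219*G(14) = 213*9² + 219*(2 + 26*14) = 213*81 + 219*(2 + 364) = 17253 + 219*366 = 17253 + 80154 = 97407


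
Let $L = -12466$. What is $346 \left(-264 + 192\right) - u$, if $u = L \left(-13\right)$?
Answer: $-186970$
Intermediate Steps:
$u = 162058$ ($u = \left(-12466\right) \left(-13\right) = 162058$)
$346 \left(-264 + 192\right) - u = 346 \left(-264 + 192\right) - 162058 = 346 \left(-72\right) - 162058 = -24912 - 162058 = -186970$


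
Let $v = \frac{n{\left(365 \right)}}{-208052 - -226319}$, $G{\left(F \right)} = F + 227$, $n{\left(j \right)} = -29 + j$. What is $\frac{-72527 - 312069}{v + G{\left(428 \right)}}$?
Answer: $- \frac{2341805044}{3988407} \approx -587.15$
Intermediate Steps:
$G{\left(F \right)} = 227 + F$
$v = \frac{112}{6089}$ ($v = \frac{-29 + 365}{-208052 - -226319} = \frac{336}{-208052 + 226319} = \frac{336}{18267} = 336 \cdot \frac{1}{18267} = \frac{112}{6089} \approx 0.018394$)
$\frac{-72527 - 312069}{v + G{\left(428 \right)}} = \frac{-72527 - 312069}{\frac{112}{6089} + \left(227 + 428\right)} = - \frac{384596}{\frac{112}{6089} + 655} = - \frac{384596}{\frac{3988407}{6089}} = \left(-384596\right) \frac{6089}{3988407} = - \frac{2341805044}{3988407}$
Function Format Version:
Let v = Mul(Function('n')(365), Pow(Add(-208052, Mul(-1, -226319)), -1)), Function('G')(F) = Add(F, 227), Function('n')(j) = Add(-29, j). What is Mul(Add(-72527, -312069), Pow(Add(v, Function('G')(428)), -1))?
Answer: Rational(-2341805044, 3988407) ≈ -587.15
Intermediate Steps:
Function('G')(F) = Add(227, F)
v = Rational(112, 6089) (v = Mul(Add(-29, 365), Pow(Add(-208052, Mul(-1, -226319)), -1)) = Mul(336, Pow(Add(-208052, 226319), -1)) = Mul(336, Pow(18267, -1)) = Mul(336, Rational(1, 18267)) = Rational(112, 6089) ≈ 0.018394)
Mul(Add(-72527, -312069), Pow(Add(v, Function('G')(428)), -1)) = Mul(Add(-72527, -312069), Pow(Add(Rational(112, 6089), Add(227, 428)), -1)) = Mul(-384596, Pow(Add(Rational(112, 6089), 655), -1)) = Mul(-384596, Pow(Rational(3988407, 6089), -1)) = Mul(-384596, Rational(6089, 3988407)) = Rational(-2341805044, 3988407)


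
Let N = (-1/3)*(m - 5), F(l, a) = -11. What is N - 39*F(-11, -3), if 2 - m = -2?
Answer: 1288/3 ≈ 429.33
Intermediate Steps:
m = 4 (m = 2 - 1*(-2) = 2 + 2 = 4)
N = ⅓ (N = (-1/3)*(4 - 5) = -1*⅓*(-1) = -⅓*(-1) = ⅓ ≈ 0.33333)
N - 39*F(-11, -3) = ⅓ - 39*(-11) = ⅓ + 429 = 1288/3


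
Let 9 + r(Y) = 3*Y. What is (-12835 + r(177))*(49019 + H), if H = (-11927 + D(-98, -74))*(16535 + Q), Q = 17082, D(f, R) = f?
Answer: 4976858034078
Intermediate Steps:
H = -404244425 (H = (-11927 - 98)*(16535 + 17082) = -12025*33617 = -404244425)
r(Y) = -9 + 3*Y
(-12835 + r(177))*(49019 + H) = (-12835 + (-9 + 3*177))*(49019 - 404244425) = (-12835 + (-9 + 531))*(-404195406) = (-12835 + 522)*(-404195406) = -12313*(-404195406) = 4976858034078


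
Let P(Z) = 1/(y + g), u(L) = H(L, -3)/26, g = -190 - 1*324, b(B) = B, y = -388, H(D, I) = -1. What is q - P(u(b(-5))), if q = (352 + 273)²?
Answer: 352343751/902 ≈ 3.9063e+5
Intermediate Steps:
g = -514 (g = -190 - 324 = -514)
u(L) = -1/26
q = 390625 (q = 625² = 390625)
P(Z) = -1/902 (P(Z) = 1/(-388 - 514) = 1/(-902) = -1/902)
q - P(u(b(-5))) = 390625 - 1*(-1/902) = 390625 + 1/902 = 352343751/902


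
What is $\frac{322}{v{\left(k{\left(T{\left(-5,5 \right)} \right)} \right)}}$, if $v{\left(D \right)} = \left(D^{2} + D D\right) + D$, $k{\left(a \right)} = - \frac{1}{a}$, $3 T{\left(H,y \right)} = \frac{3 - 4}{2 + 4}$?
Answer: $\frac{161}{333} \approx 0.48348$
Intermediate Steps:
$T{\left(H,y \right)} = - \frac{1}{18}$ ($T{\left(H,y \right)} = \frac{\left(3 - 4\right) \frac{1}{2 + 4}}{3} = \frac{\left(-1\right) \frac{1}{6}}{3} = \frac{1}{3} \left(- \frac{1}{6}\right) = - \frac{1}{18}$)
$v{\left(D \right)} = D + 2 D^{2}$ ($v{\left(D \right)} = \left(D^{2} + D^{2}\right) + D = 2 D^{2} + D = D + 2 D^{2}$)
$\frac{322}{v{\left(k{\left(T{\left(-5,5 \right)} \right)} \right)}} = \frac{322}{- \frac{1}{- \frac{1}{18}} \left(1 + 2 \left(- \frac{1}{- \frac{1}{18}}\right)\right)} = \frac{322}{\left(-1\right) \left(-18\right) \left(1 + 2 \left(\left(-1\right) \left(-18\right)\right)\right)} = \frac{322}{18 \left(1 + 2 \cdot 18\right)} = \frac{322}{18 \left(1 + 36\right)} = \frac{322}{18 \cdot 37} = \frac{322}{666} = 322 \cdot \frac{1}{666} = \frac{161}{333}$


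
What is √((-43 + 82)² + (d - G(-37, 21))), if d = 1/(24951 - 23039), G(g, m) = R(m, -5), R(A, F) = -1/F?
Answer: √34747858670/4780 ≈ 38.997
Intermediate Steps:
G(g, m) = ⅕ (G(g, m) = -1/(-5) = -1*(-⅕) = ⅕)
d = 1/1912 ≈ 0.00052301
√((-43 + 82)² + (d - G(-37, 21))) = √((-43 + 82)² + (1/1912 - 1*⅕)) = √(39² + (1/1912 - ⅕)) = √(1521 - 1907/9560) = √(14538853/9560) = √34747858670/4780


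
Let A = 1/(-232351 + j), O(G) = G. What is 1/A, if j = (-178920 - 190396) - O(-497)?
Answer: -601170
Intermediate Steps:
j = -368819 (j = (-178920 - 190396) - 1*(-497) = -369316 + 497 = -368819)
A = -1/601170 (A = 1/(-232351 - 368819) = 1/(-601170) = -1/601170 ≈ -1.6634e-6)
1/A = 1/(-1/601170) = -601170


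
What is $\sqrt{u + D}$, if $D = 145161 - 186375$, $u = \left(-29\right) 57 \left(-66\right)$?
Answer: $2 \sqrt{16971} \approx 260.55$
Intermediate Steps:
$u = 109098$ ($u = \left(-1653\right) \left(-66\right) = 109098$)
$D = -41214$
$\sqrt{u + D} = \sqrt{109098 - 41214} = \sqrt{67884} = 2 \sqrt{16971}$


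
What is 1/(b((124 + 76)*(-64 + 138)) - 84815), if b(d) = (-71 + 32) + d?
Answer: -1/70054 ≈ -1.4275e-5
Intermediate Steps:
b(d) = -39 + d
1/(b((124 + 76)*(-64 + 138)) - 84815) = 1/((-39 + (124 + 76)*(-64 + 138)) - 84815) = 1/((-39 + 200*74) - 84815) = 1/((-39 + 14800) - 84815) = 1/(14761 - 84815) = 1/(-70054) = -1/70054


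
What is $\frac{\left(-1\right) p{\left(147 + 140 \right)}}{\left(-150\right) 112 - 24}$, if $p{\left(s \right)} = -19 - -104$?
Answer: $\frac{85}{16824} \approx 0.0050523$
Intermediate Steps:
$p{\left(s \right)} = 85$ ($p{\left(s \right)} = -19 + 104 = 85$)
$\frac{\left(-1\right) p{\left(147 + 140 \right)}}{\left(-150\right) 112 - 24} = \frac{\left(-1\right) 85}{\left(-150\right) 112 - 24} = - \frac{85}{-16800 - 24} = - \frac{85}{-16824} = \left(-85\right) \left(- \frac{1}{16824}\right) = \frac{85}{16824}$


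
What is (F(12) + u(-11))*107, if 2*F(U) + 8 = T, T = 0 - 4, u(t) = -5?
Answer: -1177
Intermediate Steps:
T = -4
F(U) = -6 (F(U) = -4 + (1/2)*(-4) = -4 - 2 = -6)
(F(12) + u(-11))*107 = (-6 - 5)*107 = -11*107 = -1177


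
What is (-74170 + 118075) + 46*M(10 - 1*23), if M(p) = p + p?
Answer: 42709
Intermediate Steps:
M(p) = 2*p
(-74170 + 118075) + 46*M(10 - 1*23) = (-74170 + 118075) + 46*(2*(10 - 1*23)) = 43905 + 46*(2*(10 - 23)) = 43905 + 46*(2*(-13)) = 43905 + 46*(-26) = 43905 - 1196 = 42709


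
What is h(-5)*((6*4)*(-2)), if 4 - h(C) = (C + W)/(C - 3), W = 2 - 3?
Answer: -156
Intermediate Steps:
W = -1
h(C) = 4 - (-1 + C)/(-3 + C) (h(C) = 4 - (C - 1)/(C - 3) = 4 - (-1 + C)/(-3 + C))
h(-5)*((6*4)*(-2)) = ((-11 + 3*(-5))/(-3 - 5))*((6*4)*(-2)) = ((-11 - 15)/(-8))*(24*(-2)) = -1/8*(-26)*(-48) = (13/4)*(-48) = -156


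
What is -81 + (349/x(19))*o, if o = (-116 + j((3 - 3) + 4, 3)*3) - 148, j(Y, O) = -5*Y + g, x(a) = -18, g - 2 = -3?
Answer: 37555/6 ≈ 6259.2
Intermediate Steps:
g = -1 (g = 2 - 3 = -1)
j(Y, O) = -1 - 5*Y (j(Y, O) = -5*Y - 1 = -1 - 5*Y)
o = -327 (o = (-116 + (-1 - 5*((3 - 3) + 4))*3) - 148 = (-116 + (-1 - 5*(0 + 4))*3) - 148 = (-116 + (-1 - 5*4)*3) - 148 = (-116 + (-1 - 20)*3) - 148 = (-116 - 21*3) - 148 = (-116 - 63) - 148 = -179 - 148 = -327)
-81 + (349/x(19))*o = -81 + (349/(-18))*(-327) = -81 + (349*(-1/18))*(-327) = -81 - 349/18*(-327) = -81 + 38041/6 = 37555/6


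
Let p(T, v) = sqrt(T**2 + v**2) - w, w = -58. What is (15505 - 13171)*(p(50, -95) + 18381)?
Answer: 43036626 + 11670*sqrt(461) ≈ 4.3287e+7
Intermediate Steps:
p(T, v) = 58 + sqrt(T**2 + v**2) (p(T, v) = sqrt(T**2 + v**2) - 1*(-58) = sqrt(T**2 + v**2) + 58 = 58 + sqrt(T**2 + v**2))
(15505 - 13171)*(p(50, -95) + 18381) = (15505 - 13171)*((58 + sqrt(50**2 + (-95)**2)) + 18381) = 2334*((58 + sqrt(2500 + 9025)) + 18381) = 2334*((58 + sqrt(11525)) + 18381) = 2334*((58 + 5*sqrt(461)) + 18381) = 2334*(18439 + 5*sqrt(461)) = 43036626 + 11670*sqrt(461)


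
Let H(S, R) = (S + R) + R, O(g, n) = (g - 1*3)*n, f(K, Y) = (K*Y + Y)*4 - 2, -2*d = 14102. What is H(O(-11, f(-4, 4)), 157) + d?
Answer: -6037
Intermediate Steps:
d = -7051 (d = -½*14102 = -7051)
f(K, Y) = -2 + 4*Y + 4*K*Y (f(K, Y) = (Y + K*Y)*4 - 2 = (4*Y + 4*K*Y) - 2 = -2 + 4*Y + 4*K*Y)
O(g, n) = n*(-3 + g) (O(g, n) = (g - 3)*n = (-3 + g)*n = n*(-3 + g))
H(S, R) = S + 2*R (H(S, R) = (R + S) + R = S + 2*R)
H(O(-11, f(-4, 4)), 157) + d = ((-2 + 4*4 + 4*(-4)*4)*(-3 - 11) + 2*157) - 7051 = ((-2 + 16 - 64)*(-14) + 314) - 7051 = (-50*(-14) + 314) - 7051 = (700 + 314) - 7051 = 1014 - 7051 = -6037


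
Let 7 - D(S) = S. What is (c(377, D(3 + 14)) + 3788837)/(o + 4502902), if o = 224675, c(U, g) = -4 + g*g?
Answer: 3788933/4727577 ≈ 0.80145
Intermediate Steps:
D(S) = 7 - S
c(U, g) = -4 + g²
(c(377, D(3 + 14)) + 3788837)/(o + 4502902) = ((-4 + (7 - (3 + 14))²) + 3788837)/(224675 + 4502902) = ((-4 + (7 - 1*17)²) + 3788837)/4727577 = ((-4 + (7 - 17)²) + 3788837)*(1/4727577) = ((-4 + (-10)²) + 3788837)*(1/4727577) = ((-4 + 100) + 3788837)*(1/4727577) = (96 + 3788837)*(1/4727577) = 3788933*(1/4727577) = 3788933/4727577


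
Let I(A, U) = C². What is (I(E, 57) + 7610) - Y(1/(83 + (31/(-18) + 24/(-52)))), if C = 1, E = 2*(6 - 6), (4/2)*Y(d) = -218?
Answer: 7720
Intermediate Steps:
Y(d) = -109 (Y(d) = (½)*(-218) = -109)
E = 0 (E = 2*0 = 0)
I(A, U) = 1 (I(A, U) = 1² = 1)
(I(E, 57) + 7610) - Y(1/(83 + (31/(-18) + 24/(-52)))) = (1 + 7610) - 1*(-109) = 7611 + 109 = 7720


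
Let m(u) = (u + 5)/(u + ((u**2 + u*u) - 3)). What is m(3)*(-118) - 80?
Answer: -1192/9 ≈ -132.44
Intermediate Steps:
m(u) = (5 + u)/(-3 + u + 2*u**2) (m(u) = (5 + u)/(u + ((u**2 + u**2) - 3)) = (5 + u)/(u + (2*u**2 - 3)) = (5 + u)/(u + (-3 + 2*u**2)) = (5 + u)/(-3 + u + 2*u**2))
m(3)*(-118) - 80 = ((5 + 3)/(-3 + 3 + 2*3**2))*(-118) - 80 = (8/(-3 + 3 + 2*9))*(-118) - 80 = (8/(-3 + 3 + 18))*(-118) - 80 = (8/18)*(-118) - 80 = ((1/18)*8)*(-118) - 80 = (4/9)*(-118) - 80 = -472/9 - 80 = -1192/9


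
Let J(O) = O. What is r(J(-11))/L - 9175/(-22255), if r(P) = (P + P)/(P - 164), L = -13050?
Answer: 2095291664/5082485625 ≈ 0.41226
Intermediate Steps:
r(P) = 2*P/(-164 + P) (r(P) = (2*P)/(-164 + P) = 2*P/(-164 + P))
r(J(-11))/L - 9175/(-22255) = (2*(-11)/(-164 - 11))/(-13050) - 9175/(-22255) = (2*(-11)/(-175))*(-1/13050) - 9175*(-1/22255) = (2*(-11)*(-1/175))*(-1/13050) + 1835/4451 = (22/175)*(-1/13050) + 1835/4451 = -11/1141875 + 1835/4451 = 2095291664/5082485625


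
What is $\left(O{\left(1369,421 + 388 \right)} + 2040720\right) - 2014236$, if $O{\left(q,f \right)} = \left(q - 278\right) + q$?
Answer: $28944$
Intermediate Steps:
$O{\left(q,f \right)} = -278 + 2 q$ ($O{\left(q,f \right)} = \left(-278 + q\right) + q = -278 + 2 q$)
$\left(O{\left(1369,421 + 388 \right)} + 2040720\right) - 2014236 = \left(\left(-278 + 2 \cdot 1369\right) + 2040720\right) - 2014236 = \left(\left(-278 + 2738\right) + 2040720\right) - 2014236 = \left(2460 + 2040720\right) - 2014236 = 2043180 - 2014236 = 28944$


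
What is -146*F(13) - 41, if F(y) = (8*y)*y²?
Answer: -2566137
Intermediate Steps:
F(y) = 8*y³
-146*F(13) - 41 = -1168*13³ - 41 = -1168*2197 - 41 = -146*17576 - 41 = -2566096 - 41 = -2566137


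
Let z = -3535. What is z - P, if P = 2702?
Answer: -6237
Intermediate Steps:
z - P = -3535 - 1*2702 = -3535 - 2702 = -6237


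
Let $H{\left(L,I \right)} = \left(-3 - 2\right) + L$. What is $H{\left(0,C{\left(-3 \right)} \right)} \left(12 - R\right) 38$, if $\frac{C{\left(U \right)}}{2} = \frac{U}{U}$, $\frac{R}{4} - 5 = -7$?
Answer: $-3800$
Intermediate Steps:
$R = -8$ ($R = 20 + 4 \left(-7\right) = 20 - 28 = -8$)
$C{\left(U \right)} = 2$ ($C{\left(U \right)} = 2 \frac{U}{U} = 2 \cdot 1 = 2$)
$H{\left(L,I \right)} = -5 + L$
$H{\left(0,C{\left(-3 \right)} \right)} \left(12 - R\right) 38 = \left(-5 + 0\right) \left(12 - -8\right) 38 = - 5 \left(12 + 8\right) 38 = \left(-5\right) 20 \cdot 38 = \left(-100\right) 38 = -3800$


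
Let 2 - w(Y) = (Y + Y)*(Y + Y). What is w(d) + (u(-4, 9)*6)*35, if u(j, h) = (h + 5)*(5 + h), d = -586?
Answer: -1332422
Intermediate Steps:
u(j, h) = (5 + h)² (u(j, h) = (5 + h)*(5 + h) = (5 + h)²)
w(Y) = 2 - 4*Y² (w(Y) = 2 - (Y + Y)*(Y + Y) = 2 - 2*Y*2*Y = 2 - 4*Y²)
w(d) + (u(-4, 9)*6)*35 = (2 - 4*(-586)²) + ((5 + 9)²*6)*35 = (2 - 4*343396) + (14²*6)*35 = (2 - 1373584) + (196*6)*35 = -1373582 + 1176*35 = -1373582 + 41160 = -1332422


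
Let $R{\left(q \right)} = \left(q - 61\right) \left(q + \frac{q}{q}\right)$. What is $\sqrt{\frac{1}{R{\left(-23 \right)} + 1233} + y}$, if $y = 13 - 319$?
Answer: $\frac{i \sqrt{2904720585}}{3081} \approx 17.493 i$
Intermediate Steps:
$R{\left(q \right)} = \left(1 + q\right) \left(-61 + q\right)$ ($R{\left(q \right)} = \left(-61 + q\right) \left(q + 1\right) = \left(-61 + q\right) \left(1 + q\right) = \left(1 + q\right) \left(-61 + q\right)$)
$y = -306$ ($y = 13 - 319 = -306$)
$\sqrt{\frac{1}{R{\left(-23 \right)} + 1233} + y} = \sqrt{\frac{1}{\left(-61 + \left(-23\right)^{2} - -1380\right) + 1233} - 306} = \sqrt{\frac{1}{\left(-61 + 529 + 1380\right) + 1233} - 306} = \sqrt{\frac{1}{1848 + 1233} - 306} = \sqrt{\frac{1}{3081} - 306} = \sqrt{- \frac{942785}{3081}} = \frac{i \sqrt{2904720585}}{3081}$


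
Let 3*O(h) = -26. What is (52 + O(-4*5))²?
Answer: 16900/9 ≈ 1877.8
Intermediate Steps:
O(h) = -26/3 (O(h) = (⅓)*(-26) = -26/3)
(52 + O(-4*5))² = (52 - 26/3)² = (130/3)² = 16900/9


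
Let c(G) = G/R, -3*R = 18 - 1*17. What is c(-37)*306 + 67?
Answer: 34033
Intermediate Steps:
R = -1/3 (R = -(18 - 1*17)/3 = -(18 - 17)/3 = -1/3*1 = -1/3 ≈ -0.33333)
c(G) = -3*G (c(G) = G/(-1/3) = G*(-3) = -3*G)
c(-37)*306 + 67 = -3*(-37)*306 + 67 = 111*306 + 67 = 33966 + 67 = 34033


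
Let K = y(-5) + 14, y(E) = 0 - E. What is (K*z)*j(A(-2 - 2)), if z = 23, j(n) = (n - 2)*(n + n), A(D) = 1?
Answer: -874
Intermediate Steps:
j(n) = 2*n*(-2 + n) (j(n) = (-2 + n)*(2*n) = 2*n*(-2 + n))
y(E) = -E
K = 19 (K = -1*(-5) + 14 = 5 + 14 = 19)
(K*z)*j(A(-2 - 2)) = (19*23)*(2*1*(-2 + 1)) = 437*(2*1*(-1)) = 437*(-2) = -874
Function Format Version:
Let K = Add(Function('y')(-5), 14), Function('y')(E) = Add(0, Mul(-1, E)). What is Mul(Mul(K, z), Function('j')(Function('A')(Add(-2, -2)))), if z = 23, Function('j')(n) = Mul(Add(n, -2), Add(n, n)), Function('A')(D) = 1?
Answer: -874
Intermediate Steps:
Function('j')(n) = Mul(2, n, Add(-2, n)) (Function('j')(n) = Mul(Add(-2, n), Mul(2, n)) = Mul(2, n, Add(-2, n)))
Function('y')(E) = Mul(-1, E)
K = 19 (K = Add(Mul(-1, -5), 14) = Add(5, 14) = 19)
Mul(Mul(K, z), Function('j')(Function('A')(Add(-2, -2)))) = Mul(Mul(19, 23), Mul(2, 1, Add(-2, 1))) = Mul(437, Mul(2, 1, -1)) = Mul(437, -2) = -874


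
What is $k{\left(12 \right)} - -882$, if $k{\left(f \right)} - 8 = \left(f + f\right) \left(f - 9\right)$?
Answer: $962$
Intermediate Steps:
$k{\left(f \right)} = 8 + 2 f \left(-9 + f\right)$ ($k{\left(f \right)} = 8 + \left(f + f\right) \left(f - 9\right) = 8 + 2 f \left(-9 + f\right)$)
$k{\left(12 \right)} - -882 = \left(8 - 216 + 2 \cdot 12^{2}\right) - -882 = \left(8 - 216 + 2 \cdot 144\right) + 882 = \left(8 - 216 + 288\right) + 882 = 80 + 882 = 962$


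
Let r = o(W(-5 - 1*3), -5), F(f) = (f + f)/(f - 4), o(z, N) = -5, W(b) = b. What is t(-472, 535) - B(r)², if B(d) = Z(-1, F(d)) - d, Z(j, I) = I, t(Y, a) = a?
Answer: 40310/81 ≈ 497.65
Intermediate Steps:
F(f) = 2*f/(-4 + f) (F(f) = (2*f)/(-4 + f) = 2*f/(-4 + f))
r = -5
B(d) = -d + 2*d/(-4 + d) (B(d) = 2*d/(-4 + d) - d = -d + 2*d/(-4 + d))
t(-472, 535) - B(r)² = 535 - (-5*(6 - 1*(-5))/(-4 - 5))² = 535 - (-5*(6 + 5)/(-9))² = 535 - (-5*(-⅑)*11)² = 535 - (55/9)² = 535 - 1*3025/81 = 535 - 3025/81 = 40310/81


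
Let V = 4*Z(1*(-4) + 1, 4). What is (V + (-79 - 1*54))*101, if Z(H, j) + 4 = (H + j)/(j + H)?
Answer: -14645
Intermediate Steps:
Z(H, j) = -3 (Z(H, j) = -4 + (H + j)/(j + H) = -4 + (H + j)/(H + j) = -4 + 1 = -3)
V = -12 (V = 4*(-3) = -12)
(V + (-79 - 1*54))*101 = (-12 + (-79 - 1*54))*101 = (-12 + (-79 - 54))*101 = (-12 - 133)*101 = -145*101 = -14645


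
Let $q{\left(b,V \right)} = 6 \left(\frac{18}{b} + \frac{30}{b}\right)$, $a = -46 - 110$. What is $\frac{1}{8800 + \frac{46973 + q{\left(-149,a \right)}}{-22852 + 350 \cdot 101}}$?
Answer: $\frac{1862202}{16394376289} \approx 0.00011359$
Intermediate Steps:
$a = -156$
$q{\left(b,V \right)} = \frac{288}{b}$ ($q{\left(b,V \right)} = 6 \frac{48}{b} = \frac{288}{b}$)
$\frac{1}{8800 + \frac{46973 + q{\left(-149,a \right)}}{-22852 + 350 \cdot 101}} = \frac{1}{8800 + \frac{46973 + \frac{288}{-149}}{-22852 + 350 \cdot 101}} = \frac{1}{8800 + \frac{46973 + 288 \left(- \frac{1}{149}\right)}{-22852 + 35350}} = \frac{1}{8800 + \frac{46973 - \frac{288}{149}}{12498}} = \frac{1}{8800 + \frac{6998689}{149} \cdot \frac{1}{12498}} = \frac{1}{8800 + \frac{6998689}{1862202}} = \frac{1}{\frac{16394376289}{1862202}} = \frac{1862202}{16394376289}$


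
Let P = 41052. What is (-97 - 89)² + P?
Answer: 75648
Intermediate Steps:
(-97 - 89)² + P = (-97 - 89)² + 41052 = (-186)² + 41052 = 34596 + 41052 = 75648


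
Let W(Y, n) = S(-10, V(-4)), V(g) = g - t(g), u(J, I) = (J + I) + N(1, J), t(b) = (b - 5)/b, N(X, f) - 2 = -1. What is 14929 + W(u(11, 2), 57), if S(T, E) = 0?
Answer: 14929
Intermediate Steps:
N(X, f) = 1 (N(X, f) = 2 - 1 = 1)
t(b) = (-5 + b)/b
u(J, I) = 1 + I + J (u(J, I) = (J + I) + 1 = (I + J) + 1 = 1 + I + J)
V(g) = g - (-5 + g)/g
W(Y, n) = 0
14929 + W(u(11, 2), 57) = 14929 + 0 = 14929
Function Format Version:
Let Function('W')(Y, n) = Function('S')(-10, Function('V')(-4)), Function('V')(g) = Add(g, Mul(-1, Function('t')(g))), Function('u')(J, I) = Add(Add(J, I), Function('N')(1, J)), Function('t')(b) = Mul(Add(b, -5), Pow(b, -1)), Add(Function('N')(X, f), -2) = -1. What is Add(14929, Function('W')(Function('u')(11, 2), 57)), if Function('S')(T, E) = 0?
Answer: 14929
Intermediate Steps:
Function('N')(X, f) = 1 (Function('N')(X, f) = Add(2, -1) = 1)
Function('t')(b) = Mul(Pow(b, -1), Add(-5, b)) (Function('t')(b) = Mul(Add(-5, b), Pow(b, -1)) = Mul(Pow(b, -1), Add(-5, b)))
Function('u')(J, I) = Add(1, I, J) (Function('u')(J, I) = Add(Add(J, I), 1) = Add(Add(I, J), 1) = Add(1, I, J))
Function('V')(g) = Add(g, Mul(-1, Pow(g, -1), Add(-5, g))) (Function('V')(g) = Add(g, Mul(-1, Mul(Pow(g, -1), Add(-5, g)))) = Add(g, Mul(-1, Pow(g, -1), Add(-5, g))))
Function('W')(Y, n) = 0
Add(14929, Function('W')(Function('u')(11, 2), 57)) = Add(14929, 0) = 14929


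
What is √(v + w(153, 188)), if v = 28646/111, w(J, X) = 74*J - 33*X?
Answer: 2*√16559646/111 ≈ 73.322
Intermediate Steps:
w(J, X) = -33*X + 74*J
v = 28646/111 (v = 28646*(1/111) = 28646/111 ≈ 258.07)
√(v + w(153, 188)) = √(28646/111 + (-33*188 + 74*153)) = √(28646/111 + (-6204 + 11322)) = √(28646/111 + 5118) = √(596744/111) = 2*√16559646/111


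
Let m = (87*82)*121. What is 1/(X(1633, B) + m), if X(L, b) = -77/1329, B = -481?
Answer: 1329/1147211329 ≈ 1.1585e-6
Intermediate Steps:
m = 863214 (m = 7134*121 = 863214)
X(L, b) = -77/1329 (X(L, b) = -77*1/1329 = -77/1329)
1/(X(1633, B) + m) = 1/(-77/1329 + 863214) = 1/(1147211329/1329) = 1329/1147211329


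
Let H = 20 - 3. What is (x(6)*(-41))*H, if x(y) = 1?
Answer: -697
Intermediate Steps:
H = 17
(x(6)*(-41))*H = (1*(-41))*17 = -41*17 = -697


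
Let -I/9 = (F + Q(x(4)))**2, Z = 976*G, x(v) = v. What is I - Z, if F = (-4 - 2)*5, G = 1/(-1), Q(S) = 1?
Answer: -6593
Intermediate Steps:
G = -1
Z = -976 (Z = 976*(-1) = -976)
F = -30 (F = -6*5 = -30)
I = -7569 (I = -9*(-30 + 1)**2 = -9*(-29)**2 = -9*841 = -7569)
I - Z = -7569 - 1*(-976) = -7569 + 976 = -6593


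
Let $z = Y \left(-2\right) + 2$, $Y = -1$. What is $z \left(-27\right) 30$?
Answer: $-3240$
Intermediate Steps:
$z = 4$ ($z = \left(-1\right) \left(-2\right) + 2 = 2 + 2 = 4$)
$z \left(-27\right) 30 = 4 \left(-27\right) 30 = \left(-108\right) 30 = -3240$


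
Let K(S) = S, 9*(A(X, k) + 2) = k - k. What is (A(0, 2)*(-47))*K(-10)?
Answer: -940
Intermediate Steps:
A(X, k) = -2 (A(X, k) = -2 + (k - k)/9 = -2 + (1/9)*0 = -2 + 0 = -2)
(A(0, 2)*(-47))*K(-10) = -2*(-47)*(-10) = 94*(-10) = -940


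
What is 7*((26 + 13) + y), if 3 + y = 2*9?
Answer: 378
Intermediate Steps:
y = 15 (y = -3 + 2*9 = -3 + 18 = 15)
7*((26 + 13) + y) = 7*((26 + 13) + 15) = 7*(39 + 15) = 7*54 = 378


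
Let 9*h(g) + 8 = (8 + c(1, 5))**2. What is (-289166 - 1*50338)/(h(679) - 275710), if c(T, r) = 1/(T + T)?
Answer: 12222144/9925303 ≈ 1.2314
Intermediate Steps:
c(T, r) = 1/(2*T)
h(g) = 257/36 (h(g) = -8/9 + (8 + (1/2)/1)**2/9 = -8/9 + (8 + (1/2)*1)**2/9 = -8/9 + (8 + 1/2)**2/9 = -8/9 + (17/2)**2/9 = -8/9 + (1/9)*(289/4) = -8/9 + 289/36 = 257/36)
(-289166 - 1*50338)/(h(679) - 275710) = (-289166 - 1*50338)/(257/36 - 275710) = (-289166 - 50338)/(-9925303/36) = -339504*(-36/9925303) = 12222144/9925303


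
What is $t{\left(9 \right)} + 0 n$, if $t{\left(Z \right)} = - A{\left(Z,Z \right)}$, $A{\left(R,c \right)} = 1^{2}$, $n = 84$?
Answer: $-1$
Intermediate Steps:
$A{\left(R,c \right)} = 1$
$t{\left(Z \right)} = -1$ ($t{\left(Z \right)} = \left(-1\right) 1 = -1$)
$t{\left(9 \right)} + 0 n = -1 + 0 \cdot 84 = -1 + 0 = -1$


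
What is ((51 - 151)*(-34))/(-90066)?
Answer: -100/2649 ≈ -0.037750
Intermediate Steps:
((51 - 151)*(-34))/(-90066) = -100*(-34)*(-1/90066) = 3400*(-1/90066) = -100/2649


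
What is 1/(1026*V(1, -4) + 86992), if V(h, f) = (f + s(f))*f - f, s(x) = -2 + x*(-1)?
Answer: 1/99304 ≈ 1.0070e-5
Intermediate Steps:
s(x) = -2 - x
V(h, f) = -3*f (V(h, f) = (f + (-2 - f))*f - f = -2*f - f = -3*f)
1/(1026*V(1, -4) + 86992) = 1/(1026*(-3*(-4)) + 86992) = 1/(1026*12 + 86992) = 1/(12312 + 86992) = 1/99304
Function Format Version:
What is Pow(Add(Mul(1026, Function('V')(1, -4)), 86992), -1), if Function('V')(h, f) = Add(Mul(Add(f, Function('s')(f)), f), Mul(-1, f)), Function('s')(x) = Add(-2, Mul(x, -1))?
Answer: Rational(1, 99304) ≈ 1.0070e-5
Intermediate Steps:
Function('s')(x) = Add(-2, Mul(-1, x))
Function('V')(h, f) = Mul(-3, f) (Function('V')(h, f) = Add(Mul(Add(f, Add(-2, Mul(-1, f))), f), Mul(-1, f)) = Add(Mul(-2, f), Mul(-1, f)) = Mul(-3, f))
Pow(Add(Mul(1026, Function('V')(1, -4)), 86992), -1) = Pow(Add(Mul(1026, Mul(-3, -4)), 86992), -1) = Pow(Add(Mul(1026, 12), 86992), -1) = Pow(Add(12312, 86992), -1) = Pow(99304, -1) = Rational(1, 99304)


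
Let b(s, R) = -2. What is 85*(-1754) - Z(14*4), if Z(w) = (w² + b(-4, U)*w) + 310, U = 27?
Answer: -152424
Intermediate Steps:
Z(w) = 310 + w² - 2*w (Z(w) = (w² - 2*w) + 310 = 310 + w² - 2*w)
85*(-1754) - Z(14*4) = 85*(-1754) - (310 + (14*4)² - 28*4) = -149090 - (310 + 56² - 2*56) = -149090 - (310 + 3136 - 112) = -149090 - 1*3334 = -149090 - 3334 = -152424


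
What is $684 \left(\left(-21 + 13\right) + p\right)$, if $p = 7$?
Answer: $-684$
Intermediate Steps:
$684 \left(\left(-21 + 13\right) + p\right) = 684 \left(\left(-21 + 13\right) + 7\right) = 684 \left(-8 + 7\right) = 684 \left(-1\right) = -684$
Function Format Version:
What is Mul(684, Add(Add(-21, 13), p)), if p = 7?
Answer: -684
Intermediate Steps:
Mul(684, Add(Add(-21, 13), p)) = Mul(684, Add(Add(-21, 13), 7)) = Mul(684, Add(-8, 7)) = Mul(684, -1) = -684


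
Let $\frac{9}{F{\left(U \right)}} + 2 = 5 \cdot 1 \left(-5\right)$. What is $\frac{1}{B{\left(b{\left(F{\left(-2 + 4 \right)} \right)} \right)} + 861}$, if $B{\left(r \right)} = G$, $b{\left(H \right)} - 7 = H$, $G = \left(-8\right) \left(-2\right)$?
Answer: $\frac{1}{877} \approx 0.0011403$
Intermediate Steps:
$F{\left(U \right)} = - \frac{1}{3}$ ($F{\left(U \right)} = \frac{9}{-2 + 5 \cdot 1 \left(-5\right)} = \frac{9}{-2 + 5 \left(-5\right)} = \frac{9}{-2 - 25} = \frac{9}{-27} = 9 \left(- \frac{1}{27}\right) = - \frac{1}{3}$)
$G = 16$
$b{\left(H \right)} = 7 + H$
$B{\left(r \right)} = 16$
$\frac{1}{B{\left(b{\left(F{\left(-2 + 4 \right)} \right)} \right)} + 861} = \frac{1}{16 + 861} = \frac{1}{877}$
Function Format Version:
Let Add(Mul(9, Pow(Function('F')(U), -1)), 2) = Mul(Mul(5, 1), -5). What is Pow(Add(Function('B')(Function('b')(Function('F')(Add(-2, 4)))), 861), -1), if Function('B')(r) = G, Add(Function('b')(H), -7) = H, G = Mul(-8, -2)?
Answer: Rational(1, 877) ≈ 0.0011403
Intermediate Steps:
Function('F')(U) = Rational(-1, 3) (Function('F')(U) = Mul(9, Pow(Add(-2, Mul(Mul(5, 1), -5)), -1)) = Mul(9, Pow(Add(-2, Mul(5, -5)), -1)) = Mul(9, Pow(Add(-2, -25), -1)) = Mul(9, Pow(-27, -1)) = Mul(9, Rational(-1, 27)) = Rational(-1, 3))
G = 16
Function('b')(H) = Add(7, H)
Function('B')(r) = 16
Pow(Add(Function('B')(Function('b')(Function('F')(Add(-2, 4)))), 861), -1) = Pow(Add(16, 861), -1) = Pow(877, -1) = Rational(1, 877)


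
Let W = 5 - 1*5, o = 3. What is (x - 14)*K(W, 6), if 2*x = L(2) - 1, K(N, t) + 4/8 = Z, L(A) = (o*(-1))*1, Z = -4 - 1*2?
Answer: 104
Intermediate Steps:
Z = -6 (Z = -4 - 2 = -6)
L(A) = -3 (L(A) = (3*(-1))*1 = -3*1 = -3)
W = 0 (W = 5 - 5 = 0)
K(N, t) = -13/2 (K(N, t) = -½ - 6 = -13/2)
x = -2 (x = (-3 - 1)/2 = (½)*(-4) = -2)
(x - 14)*K(W, 6) = (-2 - 14)*(-13/2) = -16*(-13/2) = 104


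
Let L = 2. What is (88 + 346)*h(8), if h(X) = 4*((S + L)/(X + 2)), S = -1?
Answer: 868/5 ≈ 173.60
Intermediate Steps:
h(X) = 4/(2 + X) (h(X) = 4*((-1 + 2)/(X + 2)) = 4*(1/(2 + X)) = 4/(2 + X))
(88 + 346)*h(8) = (88 + 346)*(4/(2 + 8)) = 434*(4/10) = 434*(4*(⅒)) = 434*(⅖) = 868/5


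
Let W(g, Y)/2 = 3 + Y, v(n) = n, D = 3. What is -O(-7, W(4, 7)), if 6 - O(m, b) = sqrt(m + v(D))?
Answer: -6 + 2*I ≈ -6.0 + 2.0*I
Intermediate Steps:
W(g, Y) = 6 + 2*Y (W(g, Y) = 2*(3 + Y) = 6 + 2*Y)
O(m, b) = 6 - sqrt(3 + m) (O(m, b) = 6 - sqrt(m + 3) = 6 - sqrt(3 + m))
-O(-7, W(4, 7)) = -(6 - sqrt(3 - 7)) = -(6 - sqrt(-4)) = -(6 - 2*I) = -6 + 2*I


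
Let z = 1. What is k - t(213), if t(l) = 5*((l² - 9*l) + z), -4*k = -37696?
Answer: -207841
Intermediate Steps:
k = 9424 (k = -¼*(-37696) = 9424)
t(l) = 5 - 45*l + 5*l² (t(l) = 5*((l² - 9*l) + 1) = 5*(1 + l² - 9*l) = 5 - 45*l + 5*l²)
k - t(213) = 9424 - (5 - 45*213 + 5*213²) = 9424 - (5 - 9585 + 5*45369) = 9424 - (5 - 9585 + 226845) = 9424 - 1*217265 = 9424 - 217265 = -207841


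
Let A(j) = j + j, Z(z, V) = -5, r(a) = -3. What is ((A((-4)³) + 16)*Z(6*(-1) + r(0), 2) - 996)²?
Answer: 190096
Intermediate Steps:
A(j) = 2*j
((A((-4)³) + 16)*Z(6*(-1) + r(0), 2) - 996)² = ((2*(-4)³ + 16)*(-5) - 996)² = ((2*(-64) + 16)*(-5) - 996)² = ((-128 + 16)*(-5) - 996)² = (-112*(-5) - 996)² = (560 - 996)² = (-436)² = 190096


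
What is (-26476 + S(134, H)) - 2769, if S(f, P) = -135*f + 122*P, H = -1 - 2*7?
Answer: -49165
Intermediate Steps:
H = -15 (H = -1 - 14 = -15)
(-26476 + S(134, H)) - 2769 = (-26476 + (-135*134 + 122*(-15))) - 2769 = (-26476 + (-18090 - 1830)) - 2769 = (-26476 - 19920) - 2769 = -46396 - 2769 = -49165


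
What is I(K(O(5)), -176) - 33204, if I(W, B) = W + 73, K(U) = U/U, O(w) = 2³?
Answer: -33130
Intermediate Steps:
O(w) = 8
K(U) = 1
I(W, B) = 73 + W
I(K(O(5)), -176) - 33204 = (73 + 1) - 33204 = 74 - 33204 = -33130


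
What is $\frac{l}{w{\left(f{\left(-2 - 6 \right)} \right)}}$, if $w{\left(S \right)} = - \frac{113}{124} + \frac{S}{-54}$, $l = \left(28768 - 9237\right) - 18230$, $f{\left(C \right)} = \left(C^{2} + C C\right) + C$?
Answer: $- \frac{1451916}{3497} \approx -415.19$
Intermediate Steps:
$f{\left(C \right)} = C + 2 C^{2}$ ($f{\left(C \right)} = \left(C^{2} + C^{2}\right) + C = 2 C^{2} + C = C + 2 C^{2}$)
$l = 1301$ ($l = 19531 - 18230 = 1301$)
$w{\left(S \right)} = - \frac{113}{124} - \frac{S}{54}$ ($w{\left(S \right)} = \left(-113\right) \frac{1}{124} + S \left(- \frac{1}{54}\right) = - \frac{113}{124} - \frac{S}{54}$)
$\frac{l}{w{\left(f{\left(-2 - 6 \right)} \right)}} = \frac{1301}{- \frac{113}{124} - \frac{\left(-2 - 6\right) \left(1 + 2 \left(-2 - 6\right)\right)}{54}} = \frac{1301}{- \frac{113}{124} - \frac{\left(-8\right) \left(1 + 2 \left(-8\right)\right)}{54}} = \frac{1301}{- \frac{113}{124} - \frac{\left(-8\right) \left(1 - 16\right)}{54}} = \frac{1301}{- \frac{113}{124} - \frac{\left(-8\right) \left(-15\right)}{54}} = \frac{1301}{- \frac{113}{124} - \frac{20}{9}} = \frac{1301}{- \frac{3497}{1116}} = 1301 \left(- \frac{1116}{3497}\right) = - \frac{1451916}{3497}$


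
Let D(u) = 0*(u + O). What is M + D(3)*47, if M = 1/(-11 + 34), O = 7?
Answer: 1/23 ≈ 0.043478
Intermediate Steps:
D(u) = 0 (D(u) = 0*(u + 7) = 0*(7 + u) = 0)
M = 1/23 ≈ 0.043478
M + D(3)*47 = 1/23 + 0*47 = 1/23 + 0 = 1/23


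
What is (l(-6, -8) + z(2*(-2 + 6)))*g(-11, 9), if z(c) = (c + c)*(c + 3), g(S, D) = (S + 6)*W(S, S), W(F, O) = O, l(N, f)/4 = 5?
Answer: 10780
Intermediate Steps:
l(N, f) = 20 (l(N, f) = 4*5 = 20)
g(S, D) = S*(6 + S) (g(S, D) = (S + 6)*S = (6 + S)*S = S*(6 + S))
z(c) = 2*c*(3 + c) (z(c) = (2*c)*(3 + c) = 2*c*(3 + c))
(l(-6, -8) + z(2*(-2 + 6)))*g(-11, 9) = (20 + 2*(2*(-2 + 6))*(3 + 2*(-2 + 6)))*(-11*(6 - 11)) = (20 + 2*(2*4)*(3 + 2*4))*(-11*(-5)) = (20 + 2*8*(3 + 8))*55 = (20 + 2*8*11)*55 = (20 + 176)*55 = 196*55 = 10780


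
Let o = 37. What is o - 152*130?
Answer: -19723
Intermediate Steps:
o - 152*130 = 37 - 152*130 = 37 - 19760 = -19723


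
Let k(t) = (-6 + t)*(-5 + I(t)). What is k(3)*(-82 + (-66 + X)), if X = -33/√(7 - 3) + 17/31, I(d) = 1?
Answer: -60990/31 ≈ -1967.4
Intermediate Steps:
X = -989/62 (X = -33/(√4) + 17*(1/31) = -33/2 + 17/31 = -989/62 ≈ -15.952)
k(t) = 24 - 4*t (k(t) = (-6 + t)*(-5 + 1) = (-6 + t)*(-4) = 24 - 4*t)
k(3)*(-82 + (-66 + X)) = (24 - 4*3)*(-82 + (-66 - 989/62)) = (24 - 12)*(-82 - 5081/62) = 12*(-10165/62) = -60990/31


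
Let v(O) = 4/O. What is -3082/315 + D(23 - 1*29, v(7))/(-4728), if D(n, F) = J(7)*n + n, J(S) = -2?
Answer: -2428931/248220 ≈ -9.7854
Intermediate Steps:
D(n, F) = -n (D(n, F) = -2*n + n = -n)
-3082/315 + D(23 - 1*29, v(7))/(-4728) = -3082/315 - (23 - 1*29)/(-4728) = -3082*1/315 - (23 - 29)*(-1/4728) = -3082/315 - 1*(-6)*(-1/4728) = -3082/315 + 6*(-1/4728) = -3082/315 - 1/788 = -2428931/248220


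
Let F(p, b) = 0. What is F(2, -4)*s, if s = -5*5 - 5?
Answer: 0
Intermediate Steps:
s = -30 (s = -25 - 5 = -30)
F(2, -4)*s = 0*(-30) = 0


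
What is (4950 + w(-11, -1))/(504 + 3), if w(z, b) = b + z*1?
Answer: 1646/169 ≈ 9.7396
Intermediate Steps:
w(z, b) = b + z
(4950 + w(-11, -1))/(504 + 3) = (4950 + (-1 - 11))/(504 + 3) = (4950 - 12)/507 = 4938*(1/507) = 1646/169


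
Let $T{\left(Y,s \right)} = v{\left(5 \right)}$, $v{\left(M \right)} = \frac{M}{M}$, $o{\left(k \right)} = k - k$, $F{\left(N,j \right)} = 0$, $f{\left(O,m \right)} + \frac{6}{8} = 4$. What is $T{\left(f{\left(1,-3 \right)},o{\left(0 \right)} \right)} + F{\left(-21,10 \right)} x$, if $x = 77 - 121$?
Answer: $1$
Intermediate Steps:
$f{\left(O,m \right)} = \frac{13}{4}$ ($f{\left(O,m \right)} = - \frac{3}{4} + 4 = \frac{13}{4}$)
$o{\left(k \right)} = 0$
$x = -44$
$v{\left(M \right)} = 1$
$T{\left(Y,s \right)} = 1$
$T{\left(f{\left(1,-3 \right)},o{\left(0 \right)} \right)} + F{\left(-21,10 \right)} x = 1 + 0 \left(-44\right) = 1 + 0 = 1$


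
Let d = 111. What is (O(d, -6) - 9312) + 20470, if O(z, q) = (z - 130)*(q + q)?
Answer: 11386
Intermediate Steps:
O(z, q) = 2*q*(-130 + z) (O(z, q) = (-130 + z)*(2*q) = 2*q*(-130 + z))
(O(d, -6) - 9312) + 20470 = (2*(-6)*(-130 + 111) - 9312) + 20470 = (2*(-6)*(-19) - 9312) + 20470 = (228 - 9312) + 20470 = -9084 + 20470 = 11386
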